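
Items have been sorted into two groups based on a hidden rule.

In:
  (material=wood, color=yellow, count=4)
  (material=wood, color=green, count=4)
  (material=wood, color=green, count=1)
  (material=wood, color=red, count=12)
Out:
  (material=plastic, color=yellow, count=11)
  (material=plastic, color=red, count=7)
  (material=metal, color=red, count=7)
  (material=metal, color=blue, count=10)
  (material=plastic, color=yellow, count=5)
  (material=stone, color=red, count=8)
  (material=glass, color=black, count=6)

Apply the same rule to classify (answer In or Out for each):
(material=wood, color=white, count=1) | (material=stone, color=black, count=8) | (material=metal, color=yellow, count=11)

In, Out, Out

Looking at the examples, the only property every 'In' case has and every 'Out' case lacks is: material is wood.
(material=wood, color=white, count=1) — material is wood, hence In. (material=stone, color=black, count=8) — material is stone, hence Out. (material=metal, color=yellow, count=11) — material is metal, hence Out.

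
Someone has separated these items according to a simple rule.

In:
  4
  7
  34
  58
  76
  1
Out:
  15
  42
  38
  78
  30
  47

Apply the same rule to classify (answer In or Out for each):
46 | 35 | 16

In, Out, In

One predicate separates the groups cleanly: ≡ 1 (mod 3).
46: 46 mod 3 = 1, meets the rule → In. 35: 35 mod 3 = 2, does not pass → Out. 16: 16 mod 3 = 1, meets the rule → In.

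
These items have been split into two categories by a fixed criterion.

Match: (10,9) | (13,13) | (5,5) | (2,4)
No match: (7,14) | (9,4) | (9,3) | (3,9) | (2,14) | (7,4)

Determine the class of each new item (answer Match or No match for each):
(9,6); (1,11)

The rule appears to be: |first − second| ≤ 2.
(9,6) — |9−6| = 3, hence No match. (1,11) — |1−11| = 10, hence No match.

No match, No match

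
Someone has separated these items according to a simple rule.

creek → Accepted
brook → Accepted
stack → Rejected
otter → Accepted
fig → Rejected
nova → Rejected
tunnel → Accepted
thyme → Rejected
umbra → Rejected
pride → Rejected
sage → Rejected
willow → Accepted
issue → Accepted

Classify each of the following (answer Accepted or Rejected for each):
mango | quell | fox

Rejected, Accepted, Rejected

A rule that fits every label: has a double letter — true of each 'Accepted' example, false of each 'Rejected' one.
mango: Rejected (no doubled letter). quell: Accepted ('ll' doubled). fox: Rejected (no doubled letter).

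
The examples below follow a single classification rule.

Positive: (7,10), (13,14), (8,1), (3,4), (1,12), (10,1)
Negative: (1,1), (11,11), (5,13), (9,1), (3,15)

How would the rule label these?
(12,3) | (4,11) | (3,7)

Positive, Positive, Negative

The rule appears to be: sum is odd.
(12,3) → 12+3 = 15 → Positive.
(4,11) → 4+11 = 15 → Positive.
(3,7) → 3+7 = 10 → Negative.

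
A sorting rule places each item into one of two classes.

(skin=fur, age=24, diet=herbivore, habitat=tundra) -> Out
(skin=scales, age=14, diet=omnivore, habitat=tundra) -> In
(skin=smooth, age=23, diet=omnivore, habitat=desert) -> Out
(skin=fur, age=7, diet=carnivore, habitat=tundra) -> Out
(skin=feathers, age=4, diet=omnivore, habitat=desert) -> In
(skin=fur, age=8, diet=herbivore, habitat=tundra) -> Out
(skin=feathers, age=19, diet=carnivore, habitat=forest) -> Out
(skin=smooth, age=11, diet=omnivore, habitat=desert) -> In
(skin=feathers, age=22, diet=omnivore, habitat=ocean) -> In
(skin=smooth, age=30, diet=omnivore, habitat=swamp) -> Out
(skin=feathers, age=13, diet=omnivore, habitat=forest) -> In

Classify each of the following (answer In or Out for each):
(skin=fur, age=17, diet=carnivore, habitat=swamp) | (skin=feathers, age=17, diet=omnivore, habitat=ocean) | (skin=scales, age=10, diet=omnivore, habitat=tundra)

Rule: diet is omnivore AND age ≤ 22. This holds for each 'In' example and fails for each 'Out' one.
(skin=fur, age=17, diet=carnivore, habitat=swamp) → diet is carnivore, age = 17 → Out.
(skin=feathers, age=17, diet=omnivore, habitat=ocean) → diet is omnivore, age = 17 → In.
(skin=scales, age=10, diet=omnivore, habitat=tundra) → diet is omnivore, age = 10 → In.

Out, In, In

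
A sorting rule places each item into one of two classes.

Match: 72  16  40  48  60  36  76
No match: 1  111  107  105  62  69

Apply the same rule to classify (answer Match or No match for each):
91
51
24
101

The classifier is using: multiple of 4.
91: 91 = 4·22 + 3, doesn't match → No match. 51: 51 = 4·12 + 3, doesn't match → No match. 24: 24 = 4·6, checks out → Match. 101: 101 = 4·25 + 1, doesn't match → No match.

No match, No match, Match, No match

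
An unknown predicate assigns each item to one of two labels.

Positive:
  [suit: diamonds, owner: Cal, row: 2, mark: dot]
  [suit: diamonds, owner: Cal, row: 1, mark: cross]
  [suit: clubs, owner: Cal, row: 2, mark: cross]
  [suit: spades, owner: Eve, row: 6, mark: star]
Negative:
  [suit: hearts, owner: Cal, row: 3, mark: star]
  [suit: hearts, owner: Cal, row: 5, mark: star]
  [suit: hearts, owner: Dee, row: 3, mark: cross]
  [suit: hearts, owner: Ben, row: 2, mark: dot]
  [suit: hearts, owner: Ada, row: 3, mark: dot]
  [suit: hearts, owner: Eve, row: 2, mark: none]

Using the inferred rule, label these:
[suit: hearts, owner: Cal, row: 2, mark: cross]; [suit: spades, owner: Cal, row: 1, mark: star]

Negative, Positive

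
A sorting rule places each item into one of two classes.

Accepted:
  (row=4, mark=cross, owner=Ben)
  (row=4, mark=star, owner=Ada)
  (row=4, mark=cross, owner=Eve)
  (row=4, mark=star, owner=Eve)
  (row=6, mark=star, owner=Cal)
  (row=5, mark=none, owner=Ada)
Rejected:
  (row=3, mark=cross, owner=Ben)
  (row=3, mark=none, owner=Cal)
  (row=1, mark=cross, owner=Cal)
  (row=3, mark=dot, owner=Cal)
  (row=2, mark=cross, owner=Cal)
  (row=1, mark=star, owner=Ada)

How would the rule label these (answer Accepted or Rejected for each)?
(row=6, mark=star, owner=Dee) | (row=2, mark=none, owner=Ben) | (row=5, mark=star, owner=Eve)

Accepted, Rejected, Accepted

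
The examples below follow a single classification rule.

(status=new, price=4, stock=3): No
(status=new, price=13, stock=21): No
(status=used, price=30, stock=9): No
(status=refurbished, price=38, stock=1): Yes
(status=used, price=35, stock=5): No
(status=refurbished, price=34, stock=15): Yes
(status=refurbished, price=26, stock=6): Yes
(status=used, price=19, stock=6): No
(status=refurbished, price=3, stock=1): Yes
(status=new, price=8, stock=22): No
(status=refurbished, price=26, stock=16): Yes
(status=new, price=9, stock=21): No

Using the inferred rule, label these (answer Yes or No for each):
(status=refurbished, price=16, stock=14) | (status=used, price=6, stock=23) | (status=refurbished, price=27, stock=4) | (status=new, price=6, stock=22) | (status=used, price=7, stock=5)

Yes, No, Yes, No, No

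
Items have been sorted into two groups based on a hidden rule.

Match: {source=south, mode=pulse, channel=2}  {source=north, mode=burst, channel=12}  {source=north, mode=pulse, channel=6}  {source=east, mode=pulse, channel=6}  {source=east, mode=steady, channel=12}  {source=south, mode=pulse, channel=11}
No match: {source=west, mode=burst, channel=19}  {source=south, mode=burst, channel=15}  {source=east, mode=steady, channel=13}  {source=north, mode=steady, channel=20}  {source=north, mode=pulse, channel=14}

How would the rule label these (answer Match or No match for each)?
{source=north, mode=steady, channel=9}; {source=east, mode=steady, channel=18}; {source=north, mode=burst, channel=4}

Match, No match, Match

Rule: channel ≤ 12. This holds for each 'Match' example and fails for each 'No match' one.
{source=north, mode=steady, channel=9}: channel = 9, meets the rule → Match.
{source=east, mode=steady, channel=18}: channel = 18, lacks this property → No match.
{source=north, mode=burst, channel=4}: channel = 4, meets the rule → Match.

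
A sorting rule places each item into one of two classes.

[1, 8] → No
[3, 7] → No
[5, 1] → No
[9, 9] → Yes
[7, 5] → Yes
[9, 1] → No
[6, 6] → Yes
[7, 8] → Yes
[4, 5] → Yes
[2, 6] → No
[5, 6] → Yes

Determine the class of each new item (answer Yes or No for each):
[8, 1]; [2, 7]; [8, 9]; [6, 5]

Every 'Yes' example satisfies: min ≥ 4. None of the 'No' examples do.
[8, 1]: min 1, fails the rule → No. [2, 7]: min 2, fails the rule → No. [8, 9]: min 8, qualifies → Yes. [6, 5]: min 5, qualifies → Yes.

No, No, Yes, Yes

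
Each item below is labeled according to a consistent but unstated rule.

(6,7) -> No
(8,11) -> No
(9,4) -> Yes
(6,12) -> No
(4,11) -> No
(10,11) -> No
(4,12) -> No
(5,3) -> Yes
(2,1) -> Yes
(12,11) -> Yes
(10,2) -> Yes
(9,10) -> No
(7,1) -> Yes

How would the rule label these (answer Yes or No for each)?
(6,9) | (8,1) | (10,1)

No, Yes, Yes

Every 'Yes' example satisfies: first > second. None of the 'No' examples do.
(6,9): No (6 < 9). (8,1): Yes (8 > 1). (10,1): Yes (10 > 1).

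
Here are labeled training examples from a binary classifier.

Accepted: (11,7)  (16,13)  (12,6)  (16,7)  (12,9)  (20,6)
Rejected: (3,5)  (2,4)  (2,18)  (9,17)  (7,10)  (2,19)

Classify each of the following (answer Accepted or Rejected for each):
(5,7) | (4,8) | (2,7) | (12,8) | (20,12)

'Accepted' ⟺ first > second.
(5,7): Rejected (5 < 7). (4,8): Rejected (4 < 8). (2,7): Rejected (2 < 7). (12,8): Accepted (12 > 8). (20,12): Accepted (20 > 12).

Rejected, Rejected, Rejected, Accepted, Accepted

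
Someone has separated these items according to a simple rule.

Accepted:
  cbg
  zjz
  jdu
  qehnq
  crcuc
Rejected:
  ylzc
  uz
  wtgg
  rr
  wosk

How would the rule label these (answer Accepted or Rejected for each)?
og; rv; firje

Rejected, Rejected, Accepted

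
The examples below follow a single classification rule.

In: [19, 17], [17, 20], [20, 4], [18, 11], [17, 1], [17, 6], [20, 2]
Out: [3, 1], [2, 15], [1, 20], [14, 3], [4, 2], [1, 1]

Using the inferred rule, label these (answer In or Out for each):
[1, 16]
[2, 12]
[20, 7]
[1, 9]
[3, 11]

Out, Out, In, Out, Out

The common property of the 'In' items is: first ≥ 15. No 'Out' item has it.
[1, 16] — first 1, hence Out. [2, 12] — first 2, hence Out. [20, 7] — first 20, hence In. [1, 9] — first 1, hence Out. [3, 11] — first 3, hence Out.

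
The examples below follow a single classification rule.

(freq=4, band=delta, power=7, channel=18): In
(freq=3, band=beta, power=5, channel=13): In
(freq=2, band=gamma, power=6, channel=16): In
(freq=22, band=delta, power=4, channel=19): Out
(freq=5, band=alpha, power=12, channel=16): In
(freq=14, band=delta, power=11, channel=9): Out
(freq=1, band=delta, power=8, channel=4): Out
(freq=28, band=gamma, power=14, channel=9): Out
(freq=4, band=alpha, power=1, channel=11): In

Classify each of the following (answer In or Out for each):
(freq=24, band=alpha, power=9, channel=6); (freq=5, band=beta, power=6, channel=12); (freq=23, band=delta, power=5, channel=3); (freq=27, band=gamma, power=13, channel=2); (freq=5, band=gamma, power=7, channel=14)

Out, In, Out, Out, In

The common property of the 'In' items is: freq ≥ 2 AND freq ≤ 5. No 'Out' item has it.
Out: (freq=24, band=alpha, power=9, channel=6), since freq = 24.
In: (freq=5, band=beta, power=6, channel=12), since freq = 5.
Out: (freq=23, band=delta, power=5, channel=3), since freq = 23.
Out: (freq=27, band=gamma, power=13, channel=2), since freq = 27.
In: (freq=5, band=gamma, power=7, channel=14), since freq = 5.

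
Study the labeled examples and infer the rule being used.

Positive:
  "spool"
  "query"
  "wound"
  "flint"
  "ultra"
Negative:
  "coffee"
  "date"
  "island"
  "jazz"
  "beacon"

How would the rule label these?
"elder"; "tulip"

Positive, Positive

The distinguishing property — odd length — holds for all the 'Positive' cases and none of the 'Negative' cases.
"elder": length 5, fits → Positive.
"tulip": length 5, fits → Positive.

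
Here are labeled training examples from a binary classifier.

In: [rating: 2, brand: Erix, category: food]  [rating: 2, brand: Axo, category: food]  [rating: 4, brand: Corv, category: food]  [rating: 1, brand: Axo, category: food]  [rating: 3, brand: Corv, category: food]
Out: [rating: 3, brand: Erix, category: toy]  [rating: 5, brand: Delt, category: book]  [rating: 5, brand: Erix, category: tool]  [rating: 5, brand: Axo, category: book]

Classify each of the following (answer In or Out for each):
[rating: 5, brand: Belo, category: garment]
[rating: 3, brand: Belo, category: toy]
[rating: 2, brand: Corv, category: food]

Out, Out, In

Looking at the examples, the only property every 'In' case has and every 'Out' case lacks is: category is food.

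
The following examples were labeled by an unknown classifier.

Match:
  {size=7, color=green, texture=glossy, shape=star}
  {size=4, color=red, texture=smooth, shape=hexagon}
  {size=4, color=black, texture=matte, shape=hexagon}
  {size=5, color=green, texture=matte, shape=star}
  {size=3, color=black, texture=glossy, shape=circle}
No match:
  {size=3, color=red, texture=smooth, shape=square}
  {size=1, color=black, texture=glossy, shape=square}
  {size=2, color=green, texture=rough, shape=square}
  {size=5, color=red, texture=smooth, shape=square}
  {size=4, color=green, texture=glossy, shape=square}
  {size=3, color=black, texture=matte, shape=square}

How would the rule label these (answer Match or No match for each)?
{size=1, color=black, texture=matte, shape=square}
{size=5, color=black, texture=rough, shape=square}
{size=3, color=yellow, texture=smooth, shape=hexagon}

No match, No match, Match

Rule: shape is not square. This holds for each 'Match' example and fails for each 'No match' one.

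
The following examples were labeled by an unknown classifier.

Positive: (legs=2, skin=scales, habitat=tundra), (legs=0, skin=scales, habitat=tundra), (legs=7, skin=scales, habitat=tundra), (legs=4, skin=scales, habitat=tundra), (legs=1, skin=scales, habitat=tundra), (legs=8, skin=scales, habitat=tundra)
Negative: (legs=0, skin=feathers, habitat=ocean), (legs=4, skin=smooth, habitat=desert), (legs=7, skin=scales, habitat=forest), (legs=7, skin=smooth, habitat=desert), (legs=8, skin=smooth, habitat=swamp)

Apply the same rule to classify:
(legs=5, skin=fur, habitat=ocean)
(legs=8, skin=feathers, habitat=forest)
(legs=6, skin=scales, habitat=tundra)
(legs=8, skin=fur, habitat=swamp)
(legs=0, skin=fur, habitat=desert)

Rule: habitat is tundra. This holds for each 'Positive' example and fails for each 'Negative' one.

Negative, Negative, Positive, Negative, Negative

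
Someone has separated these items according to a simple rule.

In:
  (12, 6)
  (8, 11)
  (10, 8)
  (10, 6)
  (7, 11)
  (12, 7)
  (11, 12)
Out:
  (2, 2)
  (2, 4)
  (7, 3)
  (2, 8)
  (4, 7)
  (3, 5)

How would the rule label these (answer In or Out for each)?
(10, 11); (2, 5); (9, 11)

In, Out, In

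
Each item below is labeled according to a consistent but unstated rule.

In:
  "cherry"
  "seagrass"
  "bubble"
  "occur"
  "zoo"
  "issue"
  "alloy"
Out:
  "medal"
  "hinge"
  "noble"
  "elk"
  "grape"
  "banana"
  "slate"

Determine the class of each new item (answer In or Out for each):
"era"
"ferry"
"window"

Comparing the two groups points to one rule — has a double letter.
"era": Out (no doubled letter). "ferry": In ('rr' doubled). "window": Out (no doubled letter).

Out, In, Out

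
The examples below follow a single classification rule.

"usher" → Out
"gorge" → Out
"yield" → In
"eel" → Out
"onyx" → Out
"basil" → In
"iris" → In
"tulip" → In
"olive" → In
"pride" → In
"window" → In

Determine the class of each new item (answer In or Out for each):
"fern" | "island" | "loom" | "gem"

Out, In, Out, Out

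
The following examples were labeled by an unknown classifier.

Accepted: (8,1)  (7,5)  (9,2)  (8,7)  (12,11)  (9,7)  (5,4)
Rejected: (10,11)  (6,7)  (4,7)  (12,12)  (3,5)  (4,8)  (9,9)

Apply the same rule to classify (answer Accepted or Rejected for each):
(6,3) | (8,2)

All 'Accepted' examples share one property — first > second — and every 'Rejected' example lacks it.
(6,3): 6 > 3, passes → Accepted.
(8,2): 8 > 2, passes → Accepted.

Accepted, Accepted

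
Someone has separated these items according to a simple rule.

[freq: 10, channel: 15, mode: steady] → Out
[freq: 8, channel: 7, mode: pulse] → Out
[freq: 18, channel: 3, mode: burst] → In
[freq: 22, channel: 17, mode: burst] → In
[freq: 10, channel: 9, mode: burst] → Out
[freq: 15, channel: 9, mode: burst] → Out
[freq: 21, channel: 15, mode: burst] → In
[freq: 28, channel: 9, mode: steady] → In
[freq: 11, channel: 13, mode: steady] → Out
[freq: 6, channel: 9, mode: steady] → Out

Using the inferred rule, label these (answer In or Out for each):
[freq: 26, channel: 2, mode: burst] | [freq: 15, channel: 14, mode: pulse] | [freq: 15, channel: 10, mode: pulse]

In, Out, Out

The common property of the 'In' items is: freq ≥ 18. No 'Out' item has it.
[freq: 26, channel: 2, mode: burst] → freq = 26 → In.
[freq: 15, channel: 14, mode: pulse] → freq = 15 → Out.
[freq: 15, channel: 10, mode: pulse] → freq = 15 → Out.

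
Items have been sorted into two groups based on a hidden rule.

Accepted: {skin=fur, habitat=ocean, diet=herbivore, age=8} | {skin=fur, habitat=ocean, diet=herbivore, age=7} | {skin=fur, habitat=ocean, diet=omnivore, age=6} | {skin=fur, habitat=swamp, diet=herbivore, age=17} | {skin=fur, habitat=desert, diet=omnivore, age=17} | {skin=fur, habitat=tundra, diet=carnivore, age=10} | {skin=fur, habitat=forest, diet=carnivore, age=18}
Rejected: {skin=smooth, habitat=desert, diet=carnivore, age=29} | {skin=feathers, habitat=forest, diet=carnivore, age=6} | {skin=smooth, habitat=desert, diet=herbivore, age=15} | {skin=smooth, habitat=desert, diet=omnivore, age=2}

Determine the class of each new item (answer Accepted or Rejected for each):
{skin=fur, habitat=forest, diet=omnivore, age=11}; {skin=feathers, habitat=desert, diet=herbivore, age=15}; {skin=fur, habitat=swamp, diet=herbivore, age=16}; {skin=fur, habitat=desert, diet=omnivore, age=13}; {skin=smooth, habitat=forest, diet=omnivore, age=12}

Accepted, Rejected, Accepted, Accepted, Rejected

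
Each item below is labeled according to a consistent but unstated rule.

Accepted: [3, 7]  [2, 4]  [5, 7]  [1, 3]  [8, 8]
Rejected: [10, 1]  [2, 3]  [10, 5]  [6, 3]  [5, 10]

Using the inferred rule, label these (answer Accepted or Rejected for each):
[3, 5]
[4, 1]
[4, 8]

Accepted, Rejected, Accepted

'Accepted' ⟺ sum is even.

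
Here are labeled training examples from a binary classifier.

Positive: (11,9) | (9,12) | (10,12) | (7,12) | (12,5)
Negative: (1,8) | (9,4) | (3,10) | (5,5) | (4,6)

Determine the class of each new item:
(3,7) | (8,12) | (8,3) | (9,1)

Negative, Positive, Negative, Negative

The classifier is using: sum ≥ 17.
(3,7): 3+7 = 10, does not satisfy this → Negative.
(8,12): 8+12 = 20, checks out → Positive.
(8,3): 8+3 = 11, does not satisfy this → Negative.
(9,1): 9+1 = 10, does not satisfy this → Negative.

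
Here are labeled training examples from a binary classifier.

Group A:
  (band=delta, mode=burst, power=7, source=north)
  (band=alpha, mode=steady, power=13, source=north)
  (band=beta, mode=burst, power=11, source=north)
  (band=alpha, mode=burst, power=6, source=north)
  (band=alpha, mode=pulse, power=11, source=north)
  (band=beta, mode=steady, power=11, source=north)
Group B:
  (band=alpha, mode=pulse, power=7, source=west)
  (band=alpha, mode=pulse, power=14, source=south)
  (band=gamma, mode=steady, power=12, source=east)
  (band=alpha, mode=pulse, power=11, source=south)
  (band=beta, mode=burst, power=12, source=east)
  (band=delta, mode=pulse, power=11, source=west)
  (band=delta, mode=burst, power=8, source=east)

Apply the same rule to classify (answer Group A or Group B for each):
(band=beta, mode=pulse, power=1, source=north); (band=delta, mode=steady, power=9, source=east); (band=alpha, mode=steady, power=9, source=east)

Group A, Group B, Group B

One predicate separates the groups cleanly: source is north.
(band=beta, mode=pulse, power=1, source=north) — source is north, hence Group A.
(band=delta, mode=steady, power=9, source=east) — source is east, hence Group B.
(band=alpha, mode=steady, power=9, source=east) — source is east, hence Group B.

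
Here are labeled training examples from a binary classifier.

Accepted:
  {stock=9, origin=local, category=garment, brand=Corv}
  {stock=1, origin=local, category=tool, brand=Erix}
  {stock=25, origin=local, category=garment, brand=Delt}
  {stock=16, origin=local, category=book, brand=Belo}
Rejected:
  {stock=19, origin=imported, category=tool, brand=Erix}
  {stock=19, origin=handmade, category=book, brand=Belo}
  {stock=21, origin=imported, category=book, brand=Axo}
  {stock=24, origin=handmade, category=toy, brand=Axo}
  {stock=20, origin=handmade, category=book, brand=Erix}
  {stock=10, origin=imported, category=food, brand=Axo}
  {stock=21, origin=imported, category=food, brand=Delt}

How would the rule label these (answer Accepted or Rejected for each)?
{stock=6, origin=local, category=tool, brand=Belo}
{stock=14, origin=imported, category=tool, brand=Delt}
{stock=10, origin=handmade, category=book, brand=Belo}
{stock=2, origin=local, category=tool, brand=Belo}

Accepted, Rejected, Rejected, Accepted

The common property of the 'Accepted' items is: origin is local. No 'Rejected' item has it.
{stock=6, origin=local, category=tool, brand=Belo}: origin is local, meets the rule → Accepted.
{stock=14, origin=imported, category=tool, brand=Delt}: origin is imported, fails this test → Rejected.
{stock=10, origin=handmade, category=book, brand=Belo}: origin is handmade, fails this test → Rejected.
{stock=2, origin=local, category=tool, brand=Belo}: origin is local, meets the rule → Accepted.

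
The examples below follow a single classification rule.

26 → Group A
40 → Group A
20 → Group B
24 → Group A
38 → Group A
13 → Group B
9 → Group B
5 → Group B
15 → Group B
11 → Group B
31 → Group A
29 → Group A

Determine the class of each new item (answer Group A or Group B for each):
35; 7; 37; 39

The rule appears to be: at least 24.
35: 35 ≥ 24, fits → Group A. 7: 7 < 24, does not satisfy this → Group B. 37: 37 ≥ 24, fits → Group A. 39: 39 ≥ 24, fits → Group A.

Group A, Group B, Group A, Group A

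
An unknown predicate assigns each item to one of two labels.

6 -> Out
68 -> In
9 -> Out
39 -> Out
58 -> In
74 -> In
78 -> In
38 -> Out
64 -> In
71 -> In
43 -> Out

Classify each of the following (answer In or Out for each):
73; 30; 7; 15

In, Out, Out, Out

The common property of the 'In' items is: at least 58. No 'Out' item has it.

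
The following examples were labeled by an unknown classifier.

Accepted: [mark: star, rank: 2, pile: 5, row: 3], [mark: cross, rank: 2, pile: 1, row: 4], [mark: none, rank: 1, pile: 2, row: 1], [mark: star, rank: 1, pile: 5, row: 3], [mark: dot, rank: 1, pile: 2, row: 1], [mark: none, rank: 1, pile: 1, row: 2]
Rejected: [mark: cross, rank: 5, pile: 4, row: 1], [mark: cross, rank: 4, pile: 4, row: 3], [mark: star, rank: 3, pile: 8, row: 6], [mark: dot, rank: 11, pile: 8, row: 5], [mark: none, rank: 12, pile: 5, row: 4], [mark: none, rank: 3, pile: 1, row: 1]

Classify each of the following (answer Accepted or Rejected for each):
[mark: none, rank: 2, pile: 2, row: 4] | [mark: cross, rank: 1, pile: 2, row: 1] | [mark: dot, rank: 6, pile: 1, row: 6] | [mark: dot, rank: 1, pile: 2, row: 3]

The common property of the 'Accepted' items is: rank ≤ 2. No 'Rejected' item has it.
Accepted: [mark: none, rank: 2, pile: 2, row: 4], since rank = 2.
Accepted: [mark: cross, rank: 1, pile: 2, row: 1], since rank = 1.
Rejected: [mark: dot, rank: 6, pile: 1, row: 6], since rank = 6.
Accepted: [mark: dot, rank: 1, pile: 2, row: 3], since rank = 1.

Accepted, Accepted, Rejected, Accepted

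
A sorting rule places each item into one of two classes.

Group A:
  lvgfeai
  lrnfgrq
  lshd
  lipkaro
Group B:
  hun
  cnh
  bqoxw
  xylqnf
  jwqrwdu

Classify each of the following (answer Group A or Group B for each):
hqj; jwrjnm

Group B, Group B

The distinguishing property — starts with 'l' — holds for all the 'Group A' cases and none of the 'Group B' cases.
hqj: Group B (starts with 'h'). jwrjnm: Group B (starts with 'j').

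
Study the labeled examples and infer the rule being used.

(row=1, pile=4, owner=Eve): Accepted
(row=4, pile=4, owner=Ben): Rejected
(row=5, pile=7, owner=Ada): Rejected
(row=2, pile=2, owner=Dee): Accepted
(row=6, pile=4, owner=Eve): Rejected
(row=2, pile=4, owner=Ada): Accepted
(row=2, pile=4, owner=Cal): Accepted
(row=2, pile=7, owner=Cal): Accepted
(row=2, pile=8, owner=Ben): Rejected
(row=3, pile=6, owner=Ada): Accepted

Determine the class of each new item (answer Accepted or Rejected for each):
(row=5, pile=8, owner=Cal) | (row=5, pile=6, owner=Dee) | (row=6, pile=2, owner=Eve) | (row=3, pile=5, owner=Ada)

The rule appears to be: row ≤ 3 AND pile ≤ 7.
(row=5, pile=8, owner=Cal): row = 5, pile = 8, does not pass → Rejected.
(row=5, pile=6, owner=Dee): row = 5, pile = 6, does not pass → Rejected.
(row=6, pile=2, owner=Eve): row = 6, pile = 2, does not pass → Rejected.
(row=3, pile=5, owner=Ada): row = 3, pile = 5, satisfies this → Accepted.

Rejected, Rejected, Rejected, Accepted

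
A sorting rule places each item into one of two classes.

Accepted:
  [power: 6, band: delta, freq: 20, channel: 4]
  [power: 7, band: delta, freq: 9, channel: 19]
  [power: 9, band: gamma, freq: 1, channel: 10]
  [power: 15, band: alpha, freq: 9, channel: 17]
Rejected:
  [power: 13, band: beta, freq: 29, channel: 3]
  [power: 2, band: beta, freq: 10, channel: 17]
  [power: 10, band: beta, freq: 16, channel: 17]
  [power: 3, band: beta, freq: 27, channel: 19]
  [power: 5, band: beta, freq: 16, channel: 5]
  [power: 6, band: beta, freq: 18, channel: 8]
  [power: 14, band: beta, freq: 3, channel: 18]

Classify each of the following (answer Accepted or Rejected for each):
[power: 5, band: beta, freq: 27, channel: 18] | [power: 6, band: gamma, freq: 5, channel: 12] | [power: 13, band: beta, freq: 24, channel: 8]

Rejected, Accepted, Rejected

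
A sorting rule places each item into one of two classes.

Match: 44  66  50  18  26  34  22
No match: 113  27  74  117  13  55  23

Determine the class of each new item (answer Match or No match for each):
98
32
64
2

Every 'Match' example satisfies: even AND at most 66. None of the 'No match' examples do.

No match, Match, Match, Match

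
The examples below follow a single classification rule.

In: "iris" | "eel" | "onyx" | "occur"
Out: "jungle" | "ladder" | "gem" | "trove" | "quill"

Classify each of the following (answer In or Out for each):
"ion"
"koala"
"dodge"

In, Out, Out

The distinguishing property — starts with a vowel — holds for all the 'In' cases and none of the 'Out' cases.
"ion": In (starts with 'i').
"koala": Out (starts with 'k').
"dodge": Out (starts with 'd').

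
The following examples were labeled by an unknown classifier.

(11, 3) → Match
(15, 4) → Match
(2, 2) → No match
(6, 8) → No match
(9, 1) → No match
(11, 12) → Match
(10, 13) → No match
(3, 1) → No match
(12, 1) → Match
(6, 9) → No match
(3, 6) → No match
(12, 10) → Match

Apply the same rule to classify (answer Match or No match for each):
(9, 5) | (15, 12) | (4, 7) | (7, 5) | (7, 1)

No match, Match, No match, No match, No match

The rule appears to be: first ≥ 11.
(9, 5): first 9, does not pass → No match.
(15, 12): first 15, meets the rule → Match.
(4, 7): first 4, does not pass → No match.
(7, 5): first 7, does not pass → No match.
(7, 1): first 7, does not pass → No match.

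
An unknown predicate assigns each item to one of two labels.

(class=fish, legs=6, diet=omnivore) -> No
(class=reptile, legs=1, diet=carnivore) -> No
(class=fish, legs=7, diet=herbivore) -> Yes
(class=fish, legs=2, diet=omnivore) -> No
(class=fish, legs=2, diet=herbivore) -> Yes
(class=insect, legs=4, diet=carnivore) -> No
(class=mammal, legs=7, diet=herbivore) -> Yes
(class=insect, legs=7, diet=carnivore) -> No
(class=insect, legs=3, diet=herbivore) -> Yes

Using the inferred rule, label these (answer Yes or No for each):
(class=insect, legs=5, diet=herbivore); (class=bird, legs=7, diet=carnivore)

Yes, No

The simplest hypothesis consistent with all the labels is: diet is herbivore.
(class=insect, legs=5, diet=herbivore): diet is herbivore — qualifies, so Yes.
(class=bird, legs=7, diet=carnivore): diet is carnivore — does not pass, so No.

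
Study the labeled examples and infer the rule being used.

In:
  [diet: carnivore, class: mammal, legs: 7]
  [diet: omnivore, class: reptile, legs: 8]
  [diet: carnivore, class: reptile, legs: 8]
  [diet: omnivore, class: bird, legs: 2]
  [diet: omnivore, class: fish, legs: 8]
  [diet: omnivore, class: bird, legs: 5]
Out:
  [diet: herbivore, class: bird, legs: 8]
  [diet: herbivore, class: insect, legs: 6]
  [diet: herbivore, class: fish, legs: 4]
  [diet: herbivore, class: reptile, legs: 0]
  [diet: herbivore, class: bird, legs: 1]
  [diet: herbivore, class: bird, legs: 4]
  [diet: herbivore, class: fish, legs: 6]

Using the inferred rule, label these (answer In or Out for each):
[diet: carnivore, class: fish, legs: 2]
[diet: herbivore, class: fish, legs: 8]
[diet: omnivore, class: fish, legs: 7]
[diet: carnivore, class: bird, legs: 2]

The common property of the 'In' items is: diet is not herbivore. No 'Out' item has it.
[diet: carnivore, class: fish, legs: 2]: diet is carnivore, checks out → In.
[diet: herbivore, class: fish, legs: 8]: diet is herbivore, doesn't qualify → Out.
[diet: omnivore, class: fish, legs: 7]: diet is omnivore, checks out → In.
[diet: carnivore, class: bird, legs: 2]: diet is carnivore, checks out → In.

In, Out, In, In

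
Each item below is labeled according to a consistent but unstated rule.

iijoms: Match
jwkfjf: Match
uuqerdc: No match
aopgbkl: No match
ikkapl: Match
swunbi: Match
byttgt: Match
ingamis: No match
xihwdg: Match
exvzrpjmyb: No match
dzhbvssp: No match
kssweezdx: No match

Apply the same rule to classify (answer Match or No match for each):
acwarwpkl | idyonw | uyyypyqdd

No match, Match, No match

Comparing the two groups points to one rule — length 6.
No match: acwarwpkl, since length 9. Match: idyonw, since length 6. No match: uyyypyqdd, since length 9.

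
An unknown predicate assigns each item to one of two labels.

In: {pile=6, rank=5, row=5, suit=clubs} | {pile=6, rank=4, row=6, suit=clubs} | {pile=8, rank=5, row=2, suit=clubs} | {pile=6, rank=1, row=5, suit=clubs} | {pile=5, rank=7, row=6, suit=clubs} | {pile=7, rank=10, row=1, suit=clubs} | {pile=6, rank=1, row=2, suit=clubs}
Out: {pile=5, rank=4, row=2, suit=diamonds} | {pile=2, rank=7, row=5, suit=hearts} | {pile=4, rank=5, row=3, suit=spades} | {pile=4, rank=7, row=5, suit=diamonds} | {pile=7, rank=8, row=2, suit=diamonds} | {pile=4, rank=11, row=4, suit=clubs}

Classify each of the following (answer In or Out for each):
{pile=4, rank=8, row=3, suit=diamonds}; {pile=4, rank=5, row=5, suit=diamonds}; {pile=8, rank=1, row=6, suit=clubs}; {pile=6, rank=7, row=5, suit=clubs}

Every 'In' example satisfies: suit is clubs AND pile ≥ 5. None of the 'Out' examples do.

Out, Out, In, In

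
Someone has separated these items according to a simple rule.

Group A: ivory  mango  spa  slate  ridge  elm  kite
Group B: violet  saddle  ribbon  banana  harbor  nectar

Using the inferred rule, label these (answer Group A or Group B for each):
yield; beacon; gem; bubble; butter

Group A, Group B, Group A, Group B, Group B

The common property of the 'Group A' items is: length ≤ 5. No 'Group B' item has it.
Group A: yield, since length 5.
Group B: beacon, since length 6.
Group A: gem, since length 3.
Group B: bubble, since length 6.
Group B: butter, since length 6.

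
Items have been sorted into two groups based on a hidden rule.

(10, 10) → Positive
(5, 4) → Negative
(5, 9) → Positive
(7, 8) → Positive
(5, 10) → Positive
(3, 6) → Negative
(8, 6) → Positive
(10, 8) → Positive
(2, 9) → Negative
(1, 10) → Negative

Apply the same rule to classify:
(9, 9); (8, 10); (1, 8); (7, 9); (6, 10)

Positive, Positive, Negative, Positive, Positive

One predicate separates the groups cleanly: sum ≥ 14.
(9, 9): 9+9 = 18 — checks out, so Positive.
(8, 10): 8+10 = 18 — checks out, so Positive.
(1, 8): 1+8 = 9 — doesn't match, so Negative.
(7, 9): 7+9 = 16 — checks out, so Positive.
(6, 10): 6+10 = 16 — checks out, so Positive.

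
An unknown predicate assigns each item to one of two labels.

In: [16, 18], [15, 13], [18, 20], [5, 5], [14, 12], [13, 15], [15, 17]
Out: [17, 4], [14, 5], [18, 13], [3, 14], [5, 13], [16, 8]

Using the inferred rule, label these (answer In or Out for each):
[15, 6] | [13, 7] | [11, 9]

Out, Out, In

The common property of the 'In' items is: |first − second| ≤ 2. No 'Out' item has it.
[15, 6]: |15−6| = 9, fails the rule → Out. [13, 7]: |13−7| = 6, fails the rule → Out. [11, 9]: |11−9| = 2, checks out → In.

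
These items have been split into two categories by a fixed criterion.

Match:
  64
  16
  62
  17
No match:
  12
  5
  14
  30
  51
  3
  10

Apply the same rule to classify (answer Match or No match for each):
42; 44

No match, Match

Rule: digit sum ≥ 7. This holds for each 'Match' example and fails for each 'No match' one.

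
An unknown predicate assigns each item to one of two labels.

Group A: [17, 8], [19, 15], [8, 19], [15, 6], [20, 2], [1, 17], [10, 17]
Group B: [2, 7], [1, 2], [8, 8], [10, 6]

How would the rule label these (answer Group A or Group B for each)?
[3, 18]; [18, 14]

Group A, Group A

Rule: sum ≥ 18. This holds for each 'Group A' example and fails for each 'Group B' one.
Group A: [3, 18], since 3+18 = 21. Group A: [18, 14], since 18+14 = 32.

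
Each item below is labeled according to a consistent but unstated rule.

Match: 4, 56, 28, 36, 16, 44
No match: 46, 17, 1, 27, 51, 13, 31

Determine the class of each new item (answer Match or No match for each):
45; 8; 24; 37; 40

No match, Match, Match, No match, Match

Comparing the two groups points to one rule — multiple of 4.
45 → 45 = 4·11 + 1 → No match.
8 → 8 = 4·2 → Match.
24 → 24 = 4·6 → Match.
37 → 37 = 4·9 + 1 → No match.
40 → 40 = 4·10 → Match.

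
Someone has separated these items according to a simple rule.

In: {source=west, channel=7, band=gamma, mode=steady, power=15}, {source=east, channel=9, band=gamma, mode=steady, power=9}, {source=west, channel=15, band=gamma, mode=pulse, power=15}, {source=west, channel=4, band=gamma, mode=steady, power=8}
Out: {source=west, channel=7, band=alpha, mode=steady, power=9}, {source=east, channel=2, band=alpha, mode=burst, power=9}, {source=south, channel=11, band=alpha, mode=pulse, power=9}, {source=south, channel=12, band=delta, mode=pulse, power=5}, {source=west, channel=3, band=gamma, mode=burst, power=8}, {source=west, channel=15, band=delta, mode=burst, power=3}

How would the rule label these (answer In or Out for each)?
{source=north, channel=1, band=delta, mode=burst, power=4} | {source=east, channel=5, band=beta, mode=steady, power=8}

Every 'In' example satisfies: band is gamma AND channel ≥ 4. None of the 'Out' examples do.
{source=north, channel=1, band=delta, mode=burst, power=4}: band is delta, channel = 1 — doesn't match, so Out. {source=east, channel=5, band=beta, mode=steady, power=8}: band is beta, channel = 5 — doesn't match, so Out.

Out, Out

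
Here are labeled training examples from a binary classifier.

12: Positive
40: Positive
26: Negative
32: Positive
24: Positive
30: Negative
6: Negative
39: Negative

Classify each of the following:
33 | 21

The classifier is using: multiple of 4.
33: 33 = 4·8 + 1, does not pass → Negative.
21: 21 = 4·5 + 1, does not pass → Negative.

Negative, Negative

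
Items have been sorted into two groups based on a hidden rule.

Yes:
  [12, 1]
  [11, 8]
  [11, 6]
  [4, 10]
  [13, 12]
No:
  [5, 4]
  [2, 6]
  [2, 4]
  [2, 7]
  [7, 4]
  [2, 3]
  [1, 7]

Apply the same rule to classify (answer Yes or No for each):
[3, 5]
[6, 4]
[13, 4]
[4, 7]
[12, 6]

No, No, Yes, No, Yes

A rule that fits every label: sum ≥ 13 — true of each 'Yes' example, false of each 'No' one.
No: [3, 5], since 3+5 = 8. No: [6, 4], since 6+4 = 10. Yes: [13, 4], since 13+4 = 17. No: [4, 7], since 4+7 = 11. Yes: [12, 6], since 12+6 = 18.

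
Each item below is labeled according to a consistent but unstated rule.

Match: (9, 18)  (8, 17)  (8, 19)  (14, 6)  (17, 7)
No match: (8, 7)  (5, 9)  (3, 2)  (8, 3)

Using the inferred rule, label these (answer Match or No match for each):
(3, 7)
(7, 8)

The simplest hypothesis consistent with all the labels is: sum ≥ 20.

No match, No match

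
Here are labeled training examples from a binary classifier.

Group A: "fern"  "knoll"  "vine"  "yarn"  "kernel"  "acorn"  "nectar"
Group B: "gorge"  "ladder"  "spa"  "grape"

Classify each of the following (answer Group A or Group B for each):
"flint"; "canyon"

The common property of the 'Group A' items is: contains 'n'. No 'Group B' item has it.

Group A, Group A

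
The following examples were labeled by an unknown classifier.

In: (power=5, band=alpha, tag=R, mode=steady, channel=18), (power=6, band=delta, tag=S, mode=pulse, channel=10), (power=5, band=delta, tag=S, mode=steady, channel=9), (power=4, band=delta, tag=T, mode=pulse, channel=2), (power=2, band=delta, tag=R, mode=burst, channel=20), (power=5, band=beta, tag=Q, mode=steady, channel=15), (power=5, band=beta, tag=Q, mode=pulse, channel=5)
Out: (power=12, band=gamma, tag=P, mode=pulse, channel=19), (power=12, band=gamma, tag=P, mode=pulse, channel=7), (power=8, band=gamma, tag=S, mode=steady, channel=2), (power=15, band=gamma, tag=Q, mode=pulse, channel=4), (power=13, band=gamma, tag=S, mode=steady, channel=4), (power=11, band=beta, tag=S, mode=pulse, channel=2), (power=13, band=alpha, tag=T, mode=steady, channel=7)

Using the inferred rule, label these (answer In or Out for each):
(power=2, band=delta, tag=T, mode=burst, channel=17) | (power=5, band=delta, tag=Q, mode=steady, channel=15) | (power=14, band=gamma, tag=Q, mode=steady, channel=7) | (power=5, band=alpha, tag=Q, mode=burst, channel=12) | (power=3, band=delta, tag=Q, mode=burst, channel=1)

In, In, Out, In, In

All 'In' examples share one property — power ≤ 6 — and every 'Out' example lacks it.
(power=2, band=delta, tag=T, mode=burst, channel=17): In (power = 2).
(power=5, band=delta, tag=Q, mode=steady, channel=15): In (power = 5).
(power=14, band=gamma, tag=Q, mode=steady, channel=7): Out (power = 14).
(power=5, band=alpha, tag=Q, mode=burst, channel=12): In (power = 5).
(power=3, band=delta, tag=Q, mode=burst, channel=1): In (power = 3).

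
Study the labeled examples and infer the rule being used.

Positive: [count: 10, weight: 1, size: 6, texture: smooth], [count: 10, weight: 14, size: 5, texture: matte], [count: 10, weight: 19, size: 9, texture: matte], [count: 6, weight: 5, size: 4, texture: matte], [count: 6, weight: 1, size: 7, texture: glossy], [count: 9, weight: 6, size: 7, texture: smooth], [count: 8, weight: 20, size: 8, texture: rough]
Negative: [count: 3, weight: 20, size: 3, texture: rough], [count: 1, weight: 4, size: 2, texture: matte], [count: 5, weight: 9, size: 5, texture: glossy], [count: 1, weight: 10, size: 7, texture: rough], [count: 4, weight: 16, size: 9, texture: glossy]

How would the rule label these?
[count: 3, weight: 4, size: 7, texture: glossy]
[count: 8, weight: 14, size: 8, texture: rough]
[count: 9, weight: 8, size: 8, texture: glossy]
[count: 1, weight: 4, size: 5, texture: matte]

Negative, Positive, Positive, Negative

All 'Positive' examples share one property — count ≥ 6 — and every 'Negative' example lacks it.
[count: 3, weight: 4, size: 7, texture: glossy] → count = 3 → Negative.
[count: 8, weight: 14, size: 8, texture: rough] → count = 8 → Positive.
[count: 9, weight: 8, size: 8, texture: glossy] → count = 9 → Positive.
[count: 1, weight: 4, size: 5, texture: matte] → count = 1 → Negative.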